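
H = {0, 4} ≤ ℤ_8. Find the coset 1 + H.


1 + H = {1 + h (mod 8) : h ∈ H}
1+0=1, 1+4=5

1 + H = {1, 5}


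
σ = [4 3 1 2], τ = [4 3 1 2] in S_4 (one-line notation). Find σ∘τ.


σ∘τ: apply τ first, then σ
1 →τ 4 →σ 2
2 →τ 3 →σ 1
3 →τ 1 →σ 4
4 →τ 2 →σ 3

σ∘τ = [2 1 4 3]


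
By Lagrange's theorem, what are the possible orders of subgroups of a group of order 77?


Lagrange's theorem: |H| divides |G|
|G| = 77
Divisors of 77: 1, 7, 11, 77

Possible subgroup orders: {1, 7, 11, 77}


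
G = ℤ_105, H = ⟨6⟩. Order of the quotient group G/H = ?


|⟨6⟩| = n / gcd(6, 105) = 105 / 3 = 35
H is normal (ℤ_105 is abelian).
|G/H| = |G| / |H| = 105 / 35 = 3

|G/H| = 3


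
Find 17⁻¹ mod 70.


Use the extended Euclidean algorithm to write 1 = 17·s + 70·t; then s mod 70 is the inverse.
Euclidean algorithm:
  17 = 0·70 + 17
  70 = 4·17 + 2
  17 = 8·2 + 1
  2 = 2·1 + 0
gcd(17,70) = 1
Back-substitution gives: 17·(33) + 70·(-8) = 1
So 17⁻¹ ≡ 33 ≡ 33 (mod 70)
Check: 17 × 33 = 561 ≡ 1 (mod 70) ✓

17⁻¹ ≡ 33 (mod 70)


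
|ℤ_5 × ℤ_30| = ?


|A × B| = |A| · |B|
|ℤ_5 × ℤ_30| = 5 × 30 = 150

|ℤ_5 × ℤ_30| = 150


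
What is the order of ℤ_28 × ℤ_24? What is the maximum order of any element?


|ℤ_28 × ℤ_24| = 28 × 24 = 672
Max element order = lcm(28,24) = 168
Cyclic? No (gcd=4)

|ℤ_28×ℤ_24| = 672, max element order = 168


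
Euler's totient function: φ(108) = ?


Factor n: 108 = 2^2 × 3^3
φ(n) = n · ∏(1 - 1/p) over distinct primes p | n
φ(108) = 108 · (1 - 1/2) · (1 - 1/3) = 36

φ(108) = 36


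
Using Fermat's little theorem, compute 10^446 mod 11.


Fermat's little theorem: if p is prime and gcd(a,p)=1, then a^(p-1) ≡ 1 (mod p)
p = 11 is prime, gcd(10,11) = 1
Reduce exponent: 446 mod 10 = 6
So 10^446 ≡ 10^6 (mod 11)
10^6 mod 11 = 1

10^446 ≡ 1 (mod 11)


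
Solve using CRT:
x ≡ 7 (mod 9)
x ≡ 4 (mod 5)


m₁ = 9, m₂ = 5, gcd = 1, so CRT applies. M = m₁·m₂ = 45
Let M₁ = M/m₁ = 5, M₂ = M/m₂ = 9
Find y₁ ≡ M₁⁻¹ (mod m₁): 5⁻¹ ≡ 2 (mod 9)
Find y₂ ≡ M₂⁻¹ (mod m₂): 9⁻¹ ≡ 4 (mod 5)
x = a₁·M₁·y₁ + a₂·M₂·y₂ = 7·5·2 + 4·9·4 = 214
Reduce mod 45: x ≡ 34
Check: 34 mod 9 = 7 ✓, 34 mod 5 = 4 ✓

x ≡ 34 (mod 45)


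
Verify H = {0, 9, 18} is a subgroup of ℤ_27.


Subgroup test for H = {0, 9, 18} in (ℤ_27, +):
(1) 0 ∈ H? Yes
(2) Closure: for all a,b ∈ H, (a+b) mod 27 ∈ H? Yes
(3) Inverses: for all a ∈ H, -a mod 27 ∈ H? Yes

Yes, H is a subgroup of ℤ_27


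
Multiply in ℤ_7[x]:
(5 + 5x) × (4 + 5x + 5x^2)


Expand and collect like terms; reduce coefficients mod 7:
x^0: 5·4 = 20 ≡ 6 (mod 7)
x^1: 5·5 + 5·4 = 45 ≡ 3 (mod 7)
x^2: 5·5 + 5·5 = 50 ≡ 1 (mod 7)
x^3: 5·5 = 25 ≡ 4 (mod 7)
Result: 6 + 3x + x^2 + 4x^3

f · g = 6 + 3x + x^2 + 4x^3


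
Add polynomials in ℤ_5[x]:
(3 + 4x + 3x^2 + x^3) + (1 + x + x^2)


Add coefficients mod 5:
x^0: 3 + 1 = 4 (mod 5)
x^1: 4 + 1 = 0 (mod 5)
x^2: 3 + 1 = 4 (mod 5)
x^3: 1 + 0 = 1 (mod 5)
Result: 4 + 4x^2 + x^3

f + g = 4 + 4x^2 + x^3


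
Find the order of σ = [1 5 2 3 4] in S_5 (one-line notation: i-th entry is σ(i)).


Cycle decomposition: (2 5 4 3)
Cycle lengths: 4
Order = lcm(4) = 4

ord(σ) = 4


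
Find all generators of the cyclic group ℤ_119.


g generates ℤ_n iff gcd(g,n) = 1
Prime factors of 119: 7, 17
Generators are g ∈ {1,...,118} not divisible by any of these primes.
Generators: {1, 2, 3, 4, 5, 6, 8, 9, 10, 11, 12, 13, 15, 16, 18, 19, 20, 22, 23, 24, 25, 26, 27, 29, 30, 31, 32, 33, 36, 37, 38, 39, 40, 41, 43, 44, 45, 46, 47, 48, 50, 52, 53, 54, 55, 57, 58, 59, 60, 61, 62, 64, 65, 66, 67, 69, 71, 72, 73, 74, 75, 76, 78, 79, 80, 81, 82, 83, 86, 87, 88, 89, 90, 92, 93, 94, 95, 96, 97, 99, 100, 101, 103, 104, 106, 107, 108, 109, 110, 111, 113, 114, 115, 116, 117, 118}
Number of generators = φ(119) = 96

Generators of ℤ_119 = {1, 2, 3, 4, 5, 6, 8, 9, 10, 11, 12, 13, 15, 16, 18, 19, 20, 22, 23, 24, 25, 26, 27, 29, 30, 31, 32, 33, 36, 37, 38, 39, 40, 41, 43, 44, 45, 46, 47, 48, 50, 52, 53, 54, 55, 57, 58, 59, 60, 61, 62, 64, 65, 66, 67, 69, 71, 72, 73, 74, 75, 76, 78, 79, 80, 81, 82, 83, 86, 87, 88, 89, 90, 92, 93, 94, 95, 96, 97, 99, 100, 101, 103, 104, 106, 107, 108, 109, 110, 111, 113, 114, 115, 116, 117, 118}


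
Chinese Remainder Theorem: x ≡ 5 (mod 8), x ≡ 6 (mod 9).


m₁ = 8, m₂ = 9, gcd = 1, so CRT applies. M = m₁·m₂ = 72
Let M₁ = M/m₁ = 9, M₂ = M/m₂ = 8
Find y₁ ≡ M₁⁻¹ (mod m₁): 9⁻¹ ≡ 1 (mod 8)
Find y₂ ≡ M₂⁻¹ (mod m₂): 8⁻¹ ≡ 8 (mod 9)
x = a₁·M₁·y₁ + a₂·M₂·y₂ = 5·9·1 + 6·8·8 = 429
Reduce mod 72: x ≡ 69
Check: 69 mod 8 = 5 ✓, 69 mod 9 = 6 ✓

x ≡ 69 (mod 72)


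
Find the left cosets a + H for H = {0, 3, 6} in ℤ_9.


H = {0, 3, 6}, |H| = 3
Number of cosets = |G|/|H| = 9/3 = 3
0 + H = {0, 3, 6}
1 + H = {1, 4, 7}
2 + H = {2, 5, 8}

Cosets: 0+H={0,3,6}; 1+H={1,4,7}; 2+H={2,5,8}


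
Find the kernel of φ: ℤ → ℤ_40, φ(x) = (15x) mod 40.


Kernel = preimage of identity
ker(φ) = {x ∈ ℤ : 15x ≡ 0 (mod 40)}. gcd(15,40) = 5, so 15x ≡ 0 (mod 40) ⟺ x ≡ 0 (mod 40/5 = 8). Hence ker(φ) = 8ℤ

ker(φ) = 8ℤ


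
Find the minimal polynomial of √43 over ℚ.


√43 satisfies x² - 43 = 0, irreducible over ℚ since 43 is squarefree

Minimal polynomial: x² - 43


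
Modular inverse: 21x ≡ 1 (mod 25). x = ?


Use the extended Euclidean algorithm to write 1 = 21·s + 25·t; then s mod 25 is the inverse.
Euclidean algorithm:
  21 = 0·25 + 21
  25 = 1·21 + 4
  21 = 5·4 + 1
  4 = 4·1 + 0
gcd(21,25) = 1
Back-substitution gives: 21·(6) + 25·(-5) = 1
So 21⁻¹ ≡ 6 ≡ 6 (mod 25)
Check: 21 × 6 = 126 ≡ 1 (mod 25) ✓

21⁻¹ ≡ 6 (mod 25)


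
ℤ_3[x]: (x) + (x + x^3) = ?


Add coefficients mod 3:
x^0: 0 + 0 = 0 (mod 3)
x^1: 1 + 1 = 2 (mod 3)
x^2: 0 + 0 = 0 (mod 3)
x^3: 0 + 1 = 1 (mod 3)
Result: 2x + x^3

f + g = 2x + x^3


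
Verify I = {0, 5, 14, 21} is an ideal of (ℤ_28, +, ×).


Check ideal conditions for I = {0, 5, 14, 21} in ℤ_28:
(1) I is an additive subgroup? No
(2) For r ∈ ℤ_28 and a ∈ I: r·a ∈ I? No  [counterexample: r=2, a=5, r·a mod 28 = 10 ∉ I]

No, I is not an ideal of ℤ_28


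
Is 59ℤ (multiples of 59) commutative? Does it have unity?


59ℤ is a commutative ring under +,× but has no multiplicative identity (1 ∉ 59ℤ); it has no zero divisors, but without unity it is not an integral domain
Commutative: Yes
Integral domain: No
Has unity: No

59ℤ (multiples of 59): Commutative=Yes, Unity=No


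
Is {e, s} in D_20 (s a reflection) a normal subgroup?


H = {e, s} in D_20 (s a reflection)
r·s·r⁻¹ = sr⁻² ≠ s for n ≥ 3, so {e, s} is not closed under conjugation

No, not a normal subgroup


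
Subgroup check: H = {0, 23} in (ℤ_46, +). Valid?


Subgroup test for H = {0, 23} in (ℤ_46, +):
(1) 0 ∈ H? Yes
(2) Closure: for all a,b ∈ H, (a+b) mod 46 ∈ H? Yes
(3) Inverses: for all a ∈ H, -a mod 46 ∈ H? Yes

Yes, H is a subgroup of ℤ_46


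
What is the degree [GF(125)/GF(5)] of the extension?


GF(125) = GF(5^3), so the extension degree is 3

[GF(125)/GF(5)] = 3


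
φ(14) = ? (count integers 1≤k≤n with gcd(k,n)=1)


φ(n) = count of k ∈ {1,...,n} with gcd(k,n)=1
Coprimes to 14: {1, 3, 5, 9, 11, 13}
Count: 6

φ(14) = 6


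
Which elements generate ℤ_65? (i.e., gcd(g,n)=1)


g generates ℤ_n iff gcd(g,n) = 1
Prime factors of 65: 5, 13
Generators are g ∈ {1,...,64} not divisible by any of these primes.
Generators: {1, 2, 3, 4, 6, 7, 8, 9, 11, 12, 14, 16, 17, 18, 19, 21, 22, 23, 24, 27, 28, 29, 31, 32, 33, 34, 36, 37, 38, 41, 42, 43, 44, 46, 47, 48, 49, 51, 53, 54, 56, 57, 58, 59, 61, 62, 63, 64}
Number of generators = φ(65) = 48

Generators of ℤ_65 = {1, 2, 3, 4, 6, 7, 8, 9, 11, 12, 14, 16, 17, 18, 19, 21, 22, 23, 24, 27, 28, 29, 31, 32, 33, 34, 36, 37, 38, 41, 42, 43, 44, 46, 47, 48, 49, 51, 53, 54, 56, 57, 58, 59, 61, 62, 63, 64}


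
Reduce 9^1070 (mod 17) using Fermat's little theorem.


Fermat's little theorem: if p is prime and gcd(a,p)=1, then a^(p-1) ≡ 1 (mod p)
p = 17 is prime, gcd(9,17) = 1
Reduce exponent: 1070 mod 16 = 14
So 9^1070 ≡ 9^14 (mod 17)
9^14 mod 17 = 4

9^1070 ≡ 4 (mod 17)


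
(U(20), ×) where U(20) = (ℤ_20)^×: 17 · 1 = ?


Operation: multiplication mod 20
17 · 1 = (a × b) mod 20 with a = 17, b = 1

17 · 1 = 17


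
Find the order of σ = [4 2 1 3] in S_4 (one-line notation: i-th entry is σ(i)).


Cycle decomposition: (1 4 3)
Cycle lengths: 3
Order = lcm(3) = 3

ord(σ) = 3


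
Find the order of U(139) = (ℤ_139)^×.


U(n) is the group of units mod n; |U(n)| = φ(n)
|U(139)| = φ(139) = 138

|U(139) = (ℤ_139)^×| = 138


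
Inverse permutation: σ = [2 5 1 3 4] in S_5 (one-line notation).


To find σ⁻¹, swap domain and range:
σ(1) = 2 → σ⁻¹(2) = 1
σ(2) = 5 → σ⁻¹(5) = 2
σ(3) = 1 → σ⁻¹(1) = 3
σ(4) = 3 → σ⁻¹(3) = 4
σ(5) = 4 → σ⁻¹(4) = 5

σ⁻¹ = [3 1 4 5 2]


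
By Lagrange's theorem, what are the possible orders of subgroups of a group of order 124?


Lagrange's theorem: |H| divides |G|
|G| = 124
Divisors of 124: 1, 2, 4, 31, 62, 124

Possible subgroup orders: {1, 2, 4, 31, 62, 124}


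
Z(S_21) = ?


Z(G) = {g ∈ G | gx = xg for all x ∈ G}
S_n is non-abelian for n ≥ 3; Z(S_21) is trivial

Z(S_21) = {e}


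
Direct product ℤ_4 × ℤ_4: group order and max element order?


|ℤ_4 × ℤ_4| = 4 × 4 = 16
Max element order = lcm(4,4) = 4
Cyclic? No (gcd=4)

|ℤ_4×ℤ_4| = 16, max element order = 4


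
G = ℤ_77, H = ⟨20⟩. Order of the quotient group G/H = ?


|⟨20⟩| = n / gcd(20, 77) = 77 / 1 = 77
H is normal (ℤ_77 is abelian).
|G/H| = |G| / |H| = 77 / 77 = 1

|G/H| = 1


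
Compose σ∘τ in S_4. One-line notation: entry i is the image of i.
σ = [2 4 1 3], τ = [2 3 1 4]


σ∘τ: apply τ first, then σ
1 →τ 2 →σ 4
2 →τ 3 →σ 1
3 →τ 1 →σ 2
4 →τ 4 →σ 3

σ∘τ = [4 1 2 3]


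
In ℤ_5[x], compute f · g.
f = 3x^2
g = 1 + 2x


Expand and collect like terms; reduce coefficients mod 5:
x^0: 0·1 = 0 ≡ 0 (mod 5)
x^1: 0·2 + 0·1 = 0 ≡ 0 (mod 5)
x^2: 0·2 + 3·1 = 3 ≡ 3 (mod 5)
x^3: 3·2 = 6 ≡ 1 (mod 5)
Result: 3x^2 + x^3

f · g = 3x^2 + x^3


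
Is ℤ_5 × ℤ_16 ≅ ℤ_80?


Comparing ℤ_5 × ℤ_16 and ℤ_80:
gcd(5,16) = 1, so ℤ_5 × ℤ_16 ≅ ℤ_80 (CRT)

Yes, ℤ_5 × ℤ_16 ≅ ℤ_80


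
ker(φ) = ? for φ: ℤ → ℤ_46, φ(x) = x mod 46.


Kernel = preimage of identity
ker(φ) = {x ∈ ℤ : x ≡ 0 (mod 46)} = 46ℤ = {0, ±46, ±92, ...}

ker(φ) = 46ℤ


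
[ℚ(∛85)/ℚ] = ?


∛85 has minimal polynomial x³ - 85 (irreducible over ℚ since 85 is not a perfect cube)

[ℚ(∛85)/ℚ] = 3


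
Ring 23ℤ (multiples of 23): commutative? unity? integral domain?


23ℤ is a commutative ring under +,× but has no multiplicative identity (1 ∉ 23ℤ); it has no zero divisors, but without unity it is not an integral domain
Commutative: Yes
Integral domain: No
Has unity: No

23ℤ (multiples of 23): Commutative=Yes, Unity=No


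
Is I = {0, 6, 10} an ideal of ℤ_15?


Check ideal conditions for I = {0, 6, 10} in ℤ_15:
(1) I is an additive subgroup? No
(2) For r ∈ ℤ_15 and a ∈ I: r·a ∈ I? No  [counterexample: r=2, a=6, r·a mod 15 = 12 ∉ I]

No, I is not an ideal of ℤ_15


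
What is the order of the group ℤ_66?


ℤ_n has n elements.

|ℤ_66| = 66


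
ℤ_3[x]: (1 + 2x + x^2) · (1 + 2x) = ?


Expand and collect like terms; reduce coefficients mod 3:
x^0: 1·1 = 1 ≡ 1 (mod 3)
x^1: 1·2 + 2·1 = 4 ≡ 1 (mod 3)
x^2: 2·2 + 1·1 = 5 ≡ 2 (mod 3)
x^3: 1·2 = 2 ≡ 2 (mod 3)
Result: 1 + x + 2x^2 + 2x^3

f · g = 1 + x + 2x^2 + 2x^3


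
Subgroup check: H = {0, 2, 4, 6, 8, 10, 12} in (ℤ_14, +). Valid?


Subgroup test for H = {0, 2, 4, 6, 8, 10, 12} in (ℤ_14, +):
(1) 0 ∈ H? Yes
(2) Closure: for all a,b ∈ H, (a+b) mod 14 ∈ H? Yes
(3) Inverses: for all a ∈ H, -a mod 14 ∈ H? Yes

Yes, H is a subgroup of ℤ_14


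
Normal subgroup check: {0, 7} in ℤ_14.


H = {0, 7} in ℤ_14
ℤ_14 is abelian; every subgroup of an abelian group is normal

Yes, normal subgroup


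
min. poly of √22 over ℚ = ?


√22 satisfies x² - 22 = 0, irreducible over ℚ since 22 is squarefree

Minimal polynomial: x² - 22


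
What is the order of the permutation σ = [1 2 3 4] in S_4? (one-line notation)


Cycle decomposition: identity (all elements fixed)
Order = 1 (identity has order 1)

ord(σ) = 1


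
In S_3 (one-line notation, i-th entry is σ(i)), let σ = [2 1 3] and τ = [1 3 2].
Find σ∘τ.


σ∘τ: apply τ first, then σ
1 →τ 1 →σ 2
2 →τ 3 →σ 3
3 →τ 2 →σ 1

σ∘τ = [2 3 1]


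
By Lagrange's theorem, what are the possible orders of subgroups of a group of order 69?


Lagrange's theorem: |H| divides |G|
|G| = 69
Divisors of 69: 1, 3, 23, 69

Possible subgroup orders: {1, 3, 23, 69}


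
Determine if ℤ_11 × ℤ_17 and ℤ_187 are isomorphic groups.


Comparing ℤ_11 × ℤ_17 and ℤ_187:
gcd(11,17) = 1, so ℤ_11 × ℤ_17 ≅ ℤ_187 (CRT)

Yes, ℤ_11 × ℤ_17 ≅ ℤ_187


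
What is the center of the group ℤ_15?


Z(G) = {g ∈ G | gx = xg for all x ∈ G}
ℤ_15 is abelian, so Z(G) = G

Z(ℤ_15) = ℤ_15


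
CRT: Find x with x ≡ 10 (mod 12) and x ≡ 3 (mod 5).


m₁ = 12, m₂ = 5, gcd = 1, so CRT applies. M = m₁·m₂ = 60
Let M₁ = M/m₁ = 5, M₂ = M/m₂ = 12
Find y₁ ≡ M₁⁻¹ (mod m₁): 5⁻¹ ≡ 5 (mod 12)
Find y₂ ≡ M₂⁻¹ (mod m₂): 12⁻¹ ≡ 3 (mod 5)
x = a₁·M₁·y₁ + a₂·M₂·y₂ = 10·5·5 + 3·12·3 = 358
Reduce mod 60: x ≡ 58
Check: 58 mod 12 = 10 ✓, 58 mod 5 = 3 ✓

x ≡ 58 (mod 60)


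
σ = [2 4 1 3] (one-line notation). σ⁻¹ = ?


To find σ⁻¹, swap domain and range:
σ(1) = 2 → σ⁻¹(2) = 1
σ(2) = 4 → σ⁻¹(4) = 2
σ(3) = 1 → σ⁻¹(1) = 3
σ(4) = 3 → σ⁻¹(3) = 4

σ⁻¹ = [3 1 4 2]


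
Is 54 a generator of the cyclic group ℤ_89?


g generates ℤ_n iff gcd(g, n) = 1
gcd(54, 89) = 1
Since gcd = 1, 54 is a generator.

Yes, 54 generates ℤ_89


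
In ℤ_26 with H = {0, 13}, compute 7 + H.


7 + H = {7 + h (mod 26) : h ∈ H}
7+0=7, 7+13=20

7 + H = {7, 20}


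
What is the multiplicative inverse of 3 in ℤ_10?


Use the extended Euclidean algorithm to write 1 = 3·s + 10·t; then s mod 10 is the inverse.
Euclidean algorithm:
  3 = 0·10 + 3
  10 = 3·3 + 1
  3 = 3·1 + 0
gcd(3,10) = 1
Back-substitution gives: 3·(-3) + 10·(1) = 1
So 3⁻¹ ≡ -3 ≡ 7 (mod 10)
Check: 3 × 7 = 21 ≡ 1 (mod 10) ✓

3⁻¹ ≡ 7 (mod 10)


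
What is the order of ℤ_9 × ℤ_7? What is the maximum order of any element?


|ℤ_9 × ℤ_7| = 9 × 7 = 63
Max element order = lcm(9,7) = 63
Cyclic? Yes (gcd=1)

|ℤ_9×ℤ_7| = 63, max element order = 63


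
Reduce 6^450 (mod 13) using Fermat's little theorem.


Fermat's little theorem: if p is prime and gcd(a,p)=1, then a^(p-1) ≡ 1 (mod p)
p = 13 is prime, gcd(6,13) = 1
Reduce exponent: 450 mod 12 = 6
So 6^450 ≡ 6^6 (mod 13)
6^6 mod 13 = 12

6^450 ≡ 12 (mod 13)


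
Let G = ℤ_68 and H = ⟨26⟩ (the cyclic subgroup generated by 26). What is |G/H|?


|⟨26⟩| = n / gcd(26, 68) = 68 / 2 = 34
H is normal (ℤ_68 is abelian).
|G/H| = |G| / |H| = 68 / 34 = 2

|G/H| = 2


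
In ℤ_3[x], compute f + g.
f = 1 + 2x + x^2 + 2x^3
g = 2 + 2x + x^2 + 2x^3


Add coefficients mod 3:
x^0: 1 + 2 = 0 (mod 3)
x^1: 2 + 2 = 1 (mod 3)
x^2: 1 + 1 = 2 (mod 3)
x^3: 2 + 2 = 1 (mod 3)
Result: x + 2x^2 + x^3

f + g = x + 2x^2 + x^3


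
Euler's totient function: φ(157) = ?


Factor n: 157 = 157
φ(n) = n · ∏(1 - 1/p) over distinct primes p | n
φ(157) = 157 · (1 - 1/157) = 156

φ(157) = 156


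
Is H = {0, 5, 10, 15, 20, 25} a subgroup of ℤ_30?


Subgroup test for H = {0, 5, 10, 15, 20, 25} in (ℤ_30, +):
(1) 0 ∈ H? Yes
(2) Closure: for all a,b ∈ H, (a+b) mod 30 ∈ H? Yes
(3) Inverses: for all a ∈ H, -a mod 30 ∈ H? Yes

Yes, H is a subgroup of ℤ_30


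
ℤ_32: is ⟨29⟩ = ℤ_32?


g generates ℤ_n iff gcd(g, n) = 1
gcd(29, 32) = 1
Since gcd = 1, 29 is a generator.

Yes, 29 generates ℤ_32


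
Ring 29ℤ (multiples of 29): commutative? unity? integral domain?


29ℤ is a commutative ring under +,× but has no multiplicative identity (1 ∉ 29ℤ); it has no zero divisors, but without unity it is not an integral domain
Commutative: Yes
Integral domain: No
Has unity: No

29ℤ (multiples of 29): Commutative=Yes, Unity=No


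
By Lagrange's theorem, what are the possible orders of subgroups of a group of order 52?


Lagrange's theorem: |H| divides |G|
|G| = 52
Divisors of 52: 1, 2, 4, 13, 26, 52

Possible subgroup orders: {1, 2, 4, 13, 26, 52}


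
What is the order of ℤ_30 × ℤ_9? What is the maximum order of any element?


|ℤ_30 × ℤ_9| = 30 × 9 = 270
Max element order = lcm(30,9) = 90
Cyclic? No (gcd=3)

|ℤ_30×ℤ_9| = 270, max element order = 90


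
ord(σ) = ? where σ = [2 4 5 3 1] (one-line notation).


Cycle decomposition: (1 2 4 3 5)
Cycle lengths: 5
Order = lcm(5) = 5

ord(σ) = 5


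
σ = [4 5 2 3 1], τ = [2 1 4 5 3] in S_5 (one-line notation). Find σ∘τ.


σ∘τ: apply τ first, then σ
1 →τ 2 →σ 5
2 →τ 1 →σ 4
3 →τ 4 →σ 3
4 →τ 5 →σ 1
5 →τ 3 →σ 2

σ∘τ = [5 4 3 1 2]


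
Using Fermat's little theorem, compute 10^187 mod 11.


Fermat's little theorem: if p is prime and gcd(a,p)=1, then a^(p-1) ≡ 1 (mod p)
p = 11 is prime, gcd(10,11) = 1
Reduce exponent: 187 mod 10 = 7
So 10^187 ≡ 10^7 (mod 11)
10^7 mod 11 = 10

10^187 ≡ 10 (mod 11)


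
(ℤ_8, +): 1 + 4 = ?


Operation: addition mod 8
1 + 4 = (a + b) mod 8 with a = 1, b = 4

1 + 4 = 5


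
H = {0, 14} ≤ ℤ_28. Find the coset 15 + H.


15 + H = {15 + h (mod 28) : h ∈ H}
15+0=15, 15+14=1
15 + H = {1, 15} = 1 + H

15 + H = {1, 15}


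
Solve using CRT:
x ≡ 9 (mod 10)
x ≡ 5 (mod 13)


m₁ = 10, m₂ = 13, gcd = 1, so CRT applies. M = m₁·m₂ = 130
Let M₁ = M/m₁ = 13, M₂ = M/m₂ = 10
Find y₁ ≡ M₁⁻¹ (mod m₁): 13⁻¹ ≡ 7 (mod 10)
Find y₂ ≡ M₂⁻¹ (mod m₂): 10⁻¹ ≡ 4 (mod 13)
x = a₁·M₁·y₁ + a₂·M₂·y₂ = 9·13·7 + 5·10·4 = 1019
Reduce mod 130: x ≡ 109
Check: 109 mod 10 = 9 ✓, 109 mod 13 = 5 ✓

x ≡ 109 (mod 130)


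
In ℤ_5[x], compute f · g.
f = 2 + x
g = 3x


Expand and collect like terms; reduce coefficients mod 5:
x^0: 2·0 = 0 ≡ 0 (mod 5)
x^1: 2·3 + 1·0 = 6 ≡ 1 (mod 5)
x^2: 1·3 = 3 ≡ 3 (mod 5)
Result: x + 3x^2

f · g = x + 3x^2


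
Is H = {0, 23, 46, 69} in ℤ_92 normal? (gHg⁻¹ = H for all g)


H = {0, 23, 46, 69} in ℤ_92
ℤ_92 is abelian; every subgroup of an abelian group is normal

Yes, normal subgroup


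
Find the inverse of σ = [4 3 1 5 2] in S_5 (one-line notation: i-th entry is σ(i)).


To find σ⁻¹, swap domain and range:
σ(1) = 4 → σ⁻¹(4) = 1
σ(2) = 3 → σ⁻¹(3) = 2
σ(3) = 1 → σ⁻¹(1) = 3
σ(4) = 5 → σ⁻¹(5) = 4
σ(5) = 2 → σ⁻¹(2) = 5

σ⁻¹ = [3 5 2 1 4]


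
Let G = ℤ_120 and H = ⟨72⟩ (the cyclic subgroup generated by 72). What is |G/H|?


|⟨72⟩| = n / gcd(72, 120) = 120 / 24 = 5
H is normal (ℤ_120 is abelian).
|G/H| = |G| / |H| = 120 / 5 = 24

|G/H| = 24


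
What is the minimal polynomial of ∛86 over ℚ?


∛86 satisfies x³ - 86 = 0, irreducible over ℚ (no rational root; 86 is not a perfect cube)

Minimal polynomial: x³ - 86


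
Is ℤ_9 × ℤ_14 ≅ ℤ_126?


Comparing ℤ_9 × ℤ_14 and ℤ_126:
gcd(9,14) = 1, so ℤ_9 × ℤ_14 ≅ ℤ_126 (CRT)

Yes, ℤ_9 × ℤ_14 ≅ ℤ_126


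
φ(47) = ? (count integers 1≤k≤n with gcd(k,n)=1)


Factor n: 47 = 47
φ(n) = n · ∏(1 - 1/p) over distinct primes p | n
φ(47) = 47 · (1 - 1/47) = 46

φ(47) = 46


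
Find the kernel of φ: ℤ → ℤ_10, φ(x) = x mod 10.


Kernel = preimage of identity
ker(φ) = {x ∈ ℤ : x ≡ 0 (mod 10)} = 10ℤ = {0, ±10, ±20, ...}

ker(φ) = 10ℤ


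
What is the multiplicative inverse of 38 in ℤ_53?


Use the extended Euclidean algorithm to write 1 = 38·s + 53·t; then s mod 53 is the inverse.
Euclidean algorithm:
  38 = 0·53 + 38
  53 = 1·38 + 15
  38 = 2·15 + 8
  15 = 1·8 + 7
  8 = 1·7 + 1
  7 = 7·1 + 0
gcd(38,53) = 1
Back-substitution gives: 38·(7) + 53·(-5) = 1
So 38⁻¹ ≡ 7 ≡ 7 (mod 53)
Check: 38 × 7 = 266 ≡ 1 (mod 53) ✓

38⁻¹ ≡ 7 (mod 53)


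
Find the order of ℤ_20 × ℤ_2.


|A × B| = |A| · |B|
|ℤ_20 × ℤ_2| = 20 × 2 = 40

|ℤ_20 × ℤ_2| = 40


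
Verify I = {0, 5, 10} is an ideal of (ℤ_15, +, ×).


Check ideal conditions for I = {0, 5, 10} in ℤ_15:
(1) I is an additive subgroup? Yes
(2) For r ∈ ℤ_15 and a ∈ I: r·a ∈ I? Yes

Yes, I is an ideal of ℤ_15


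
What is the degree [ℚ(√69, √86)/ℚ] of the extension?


[ℚ(√69,√86):ℚ] = [ℚ(√69,√86):ℚ(√69)]·[ℚ(√69):ℚ] = 2·2 = 4

[ℚ(√69, √86)/ℚ] = 4


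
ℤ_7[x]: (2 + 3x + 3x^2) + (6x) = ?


Add coefficients mod 7:
x^0: 2 + 0 = 2 (mod 7)
x^1: 3 + 6 = 2 (mod 7)
x^2: 3 + 0 = 3 (mod 7)
Result: 2 + 2x + 3x^2

f + g = 2 + 2x + 3x^2


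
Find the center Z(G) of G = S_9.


Z(G) = {g ∈ G | gx = xg for all x ∈ G}
S_n is non-abelian for n ≥ 3; Z(S_9) is trivial

Z(S_9) = {e}


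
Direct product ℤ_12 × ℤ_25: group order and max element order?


|ℤ_12 × ℤ_25| = 12 × 25 = 300
Max element order = lcm(12,25) = 300
Cyclic? Yes (gcd=1)

|ℤ_12×ℤ_25| = 300, max element order = 300


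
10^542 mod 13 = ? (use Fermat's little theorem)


Fermat's little theorem: if p is prime and gcd(a,p)=1, then a^(p-1) ≡ 1 (mod p)
p = 13 is prime, gcd(10,13) = 1
Reduce exponent: 542 mod 12 = 2
So 10^542 ≡ 10^2 (mod 13)
10^2 mod 13 = 9

10^542 ≡ 9 (mod 13)


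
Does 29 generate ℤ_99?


g generates ℤ_n iff gcd(g, n) = 1
gcd(29, 99) = 1
Since gcd = 1, 29 is a generator.

Yes, 29 generates ℤ_99


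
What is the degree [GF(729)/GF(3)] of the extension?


GF(729) = GF(3^6), so the extension degree is 6

[GF(729)/GF(3)] = 6


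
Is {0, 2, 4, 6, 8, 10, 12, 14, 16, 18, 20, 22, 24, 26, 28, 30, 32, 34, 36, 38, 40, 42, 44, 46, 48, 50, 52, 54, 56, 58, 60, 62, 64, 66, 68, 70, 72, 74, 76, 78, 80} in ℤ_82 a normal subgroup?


H = {0, 2, 4, 6, 8, 10, 12, 14, 16, 18, 20, 22, 24, 26, 28, 30, 32, 34, 36, 38, 40, 42, 44, 46, 48, 50, 52, 54, 56, 58, 60, 62, 64, 66, 68, 70, 72, 74, 76, 78, 80} in ℤ_82
ℤ_82 is abelian; every subgroup of an abelian group is normal

Yes, normal subgroup


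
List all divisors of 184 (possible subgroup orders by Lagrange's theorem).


Lagrange's theorem: |H| divides |G|
|G| = 184
Divisors of 184: 1, 2, 4, 8, 23, 46, 92, 184

Possible subgroup orders: {1, 2, 4, 8, 23, 46, 92, 184}


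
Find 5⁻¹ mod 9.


Use the extended Euclidean algorithm to write 1 = 5·s + 9·t; then s mod 9 is the inverse.
Euclidean algorithm:
  5 = 0·9 + 5
  9 = 1·5 + 4
  5 = 1·4 + 1
  4 = 4·1 + 0
gcd(5,9) = 1
Back-substitution gives: 5·(2) + 9·(-1) = 1
So 5⁻¹ ≡ 2 ≡ 2 (mod 9)
Check: 5 × 2 = 10 ≡ 1 (mod 9) ✓

5⁻¹ ≡ 2 (mod 9)


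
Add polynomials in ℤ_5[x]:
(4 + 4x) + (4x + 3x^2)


Add coefficients mod 5:
x^0: 4 + 0 = 4 (mod 5)
x^1: 4 + 4 = 3 (mod 5)
x^2: 0 + 3 = 3 (mod 5)
Result: 4 + 3x + 3x^2

f + g = 4 + 3x + 3x^2


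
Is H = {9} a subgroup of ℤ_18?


Subgroup test for H = {9} in (ℤ_18, +):
(1) 0 ∈ H? No
(2) Closure: for all a,b ∈ H, (a+b) mod 18 ∈ H? No  [counterexample: 9 + 9 = 0 ∉ H]
(3) Inverses: for all a ∈ H, -a mod 18 ∈ H? Yes

No, H is not a subgroup of ℤ_18


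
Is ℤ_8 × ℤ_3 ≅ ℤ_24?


Comparing ℤ_8 × ℤ_3 and ℤ_24:
gcd(8,3) = 1, so ℤ_8 × ℤ_3 ≅ ℤ_24 (CRT)

Yes, ℤ_8 × ℤ_3 ≅ ℤ_24


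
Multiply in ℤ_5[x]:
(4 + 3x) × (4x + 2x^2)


Expand and collect like terms; reduce coefficients mod 5:
x^0: 4·0 = 0 ≡ 0 (mod 5)
x^1: 4·4 + 3·0 = 16 ≡ 1 (mod 5)
x^2: 4·2 + 3·4 = 20 ≡ 0 (mod 5)
x^3: 3·2 = 6 ≡ 1 (mod 5)
Result: x + x^3

f · g = x + x^3


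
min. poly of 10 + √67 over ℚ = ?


Let α = 10 + √67. Then α - 10 = √67, so (α - 10)² = 67, giving α² - 20α + 33 = 0. Degree 2 and α ∉ ℚ, so this is the minimal polynomial.

Minimal polynomial: x² - 20x + 33


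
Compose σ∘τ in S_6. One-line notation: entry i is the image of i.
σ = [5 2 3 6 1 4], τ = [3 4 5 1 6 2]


σ∘τ: apply τ first, then σ
1 →τ 3 →σ 3
2 →τ 4 →σ 6
3 →τ 5 →σ 1
4 →τ 1 →σ 5
5 →τ 6 →σ 4
6 →τ 2 →σ 2

σ∘τ = [3 6 1 5 4 2]


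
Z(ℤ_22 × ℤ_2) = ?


Z(G) = {g ∈ G | gx = xg for all x ∈ G}
Direct product of abelian groups is abelian, so Z(G) = G

Z(ℤ_22 × ℤ_2) = ℤ_22 × ℤ_2


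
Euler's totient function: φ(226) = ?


Factor n: 226 = 2 × 113
φ(n) = n · ∏(1 - 1/p) over distinct primes p | n
φ(226) = 226 · (1 - 1/2) · (1 - 1/113) = 112

φ(226) = 112


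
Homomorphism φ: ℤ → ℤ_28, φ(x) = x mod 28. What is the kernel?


Kernel = preimage of identity
ker(φ) = {x ∈ ℤ : x ≡ 0 (mod 28)} = 28ℤ = {0, ±28, ±56, ...}

ker(φ) = 28ℤ


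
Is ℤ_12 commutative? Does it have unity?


ℤ_12 is a commutative ring with unity 1; 12 = 2×6 is composite, so 2·6 ≡ 0 gives zero divisors (not an integral domain)
Commutative: Yes
Integral domain: No
Has unity: Yes

ℤ_12: Commutative=Yes, Unity=Yes


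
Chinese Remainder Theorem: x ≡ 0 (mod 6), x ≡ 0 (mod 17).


m₁ = 6, m₂ = 17, gcd = 1, so CRT applies. M = m₁·m₂ = 102
Let M₁ = M/m₁ = 17, M₂ = M/m₂ = 6
Find y₁ ≡ M₁⁻¹ (mod m₁): 17⁻¹ ≡ 5 (mod 6)
Find y₂ ≡ M₂⁻¹ (mod m₂): 6⁻¹ ≡ 3 (mod 17)
x = a₁·M₁·y₁ + a₂·M₂·y₂ = 0·17·5 + 0·6·3 = 0
Reduce mod 102: x ≡ 0
Check: 0 mod 6 = 0 ✓, 0 mod 17 = 0 ✓

x ≡ 0 (mod 102)


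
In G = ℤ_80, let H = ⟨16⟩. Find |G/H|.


|⟨16⟩| = n / gcd(16, 80) = 80 / 16 = 5
H is normal (ℤ_80 is abelian).
|G/H| = |G| / |H| = 80 / 5 = 16

|G/H| = 16


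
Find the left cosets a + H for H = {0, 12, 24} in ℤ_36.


H = {0, 12, 24}, |H| = 3
Number of cosets = |G|/|H| = 36/3 = 12
0 + H = {0, 12, 24}
1 + H = {1, 13, 25}
2 + H = {2, 14, 26}
3 + H = {3, 15, 27}
4 + H = {4, 16, 28}
5 + H = {5, 17, 29}
6 + H = {6, 18, 30}
7 + H = {7, 19, 31}
8 + H = {8, 20, 32}
9 + H = {9, 21, 33}
10 + H = {10, 22, 34}
11 + H = {11, 23, 35}

Cosets: 0+H={0,12,24}; 1+H={1,13,25}; 2+H={2,14,26}; 3+H={3,15,27}; 4+H={4,16,28}; 5+H={5,17,29}; 6+H={6,18,30}; 7+H={7,19,31}; 8+H={8,20,32}; 9+H={9,21,33}; 10+H={10,22,34}; 11+H={11,23,35}


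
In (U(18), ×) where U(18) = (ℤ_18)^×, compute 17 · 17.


Operation: multiplication mod 18
17 · 17 = (a × b) mod 18 with a = 17, b = 17

17 · 17 = 1


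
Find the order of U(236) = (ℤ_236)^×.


U(n) is the group of units mod n; |U(n)| = φ(n)
|U(236)| = φ(236) = 116

|U(236) = (ℤ_236)^×| = 116


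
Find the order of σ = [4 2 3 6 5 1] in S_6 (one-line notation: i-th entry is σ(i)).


Cycle decomposition: (1 4 6)
Cycle lengths: 3
Order = lcm(3) = 3

ord(σ) = 3


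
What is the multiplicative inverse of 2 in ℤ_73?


Use the extended Euclidean algorithm to write 1 = 2·s + 73·t; then s mod 73 is the inverse.
Euclidean algorithm:
  2 = 0·73 + 2
  73 = 36·2 + 1
  2 = 2·1 + 0
gcd(2,73) = 1
Back-substitution gives: 2·(-36) + 73·(1) = 1
So 2⁻¹ ≡ -36 ≡ 37 (mod 73)
Check: 2 × 37 = 74 ≡ 1 (mod 73) ✓

2⁻¹ ≡ 37 (mod 73)


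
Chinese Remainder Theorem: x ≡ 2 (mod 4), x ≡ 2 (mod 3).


m₁ = 4, m₂ = 3, gcd = 1, so CRT applies. M = m₁·m₂ = 12
Let M₁ = M/m₁ = 3, M₂ = M/m₂ = 4
Find y₁ ≡ M₁⁻¹ (mod m₁): 3⁻¹ ≡ 3 (mod 4)
Find y₂ ≡ M₂⁻¹ (mod m₂): 4⁻¹ ≡ 1 (mod 3)
x = a₁·M₁·y₁ + a₂·M₂·y₂ = 2·3·3 + 2·4·1 = 26
Reduce mod 12: x ≡ 2
Check: 2 mod 4 = 2 ✓, 2 mod 3 = 2 ✓

x ≡ 2 (mod 12)


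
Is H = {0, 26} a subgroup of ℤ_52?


Subgroup test for H = {0, 26} in (ℤ_52, +):
(1) 0 ∈ H? Yes
(2) Closure: for all a,b ∈ H, (a+b) mod 52 ∈ H? Yes
(3) Inverses: for all a ∈ H, -a mod 52 ∈ H? Yes

Yes, H is a subgroup of ℤ_52


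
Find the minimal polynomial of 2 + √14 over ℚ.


Let α = 2 + √14. Then α - 2 = √14, so (α - 2)² = 14, giving α² - 4α - 10 = 0. Degree 2 and α ∉ ℚ, so this is the minimal polynomial.

Minimal polynomial: x² - 4x - 10


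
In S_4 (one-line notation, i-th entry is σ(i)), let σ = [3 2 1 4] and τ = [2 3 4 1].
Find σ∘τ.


σ∘τ: apply τ first, then σ
1 →τ 2 →σ 2
2 →τ 3 →σ 1
3 →τ 4 →σ 4
4 →τ 1 →σ 3

σ∘τ = [2 1 4 3]


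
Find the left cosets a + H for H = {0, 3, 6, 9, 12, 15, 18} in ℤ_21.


H = {0, 3, 6, 9, 12, 15, 18}, |H| = 7
Number of cosets = |G|/|H| = 21/7 = 3
0 + H = {0, 3, 6, 9, 12, 15, 18}
1 + H = {1, 4, 7, 10, 13, 16, 19}
2 + H = {2, 5, 8, 11, 14, 17, 20}

Cosets: 0+H={0,3,6,9,12,15,18}; 1+H={1,4,7,10,13,16,19}; 2+H={2,5,8,11,14,17,20}


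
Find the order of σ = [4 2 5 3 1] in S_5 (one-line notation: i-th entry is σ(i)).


Cycle decomposition: (1 4 3 5)
Cycle lengths: 4
Order = lcm(4) = 4

ord(σ) = 4


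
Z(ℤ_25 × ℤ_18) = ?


Z(G) = {g ∈ G | gx = xg for all x ∈ G}
Direct product of abelian groups is abelian, so Z(G) = G

Z(ℤ_25 × ℤ_18) = ℤ_25 × ℤ_18


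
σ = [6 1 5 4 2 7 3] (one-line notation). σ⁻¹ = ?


To find σ⁻¹, swap domain and range:
σ(1) = 6 → σ⁻¹(6) = 1
σ(2) = 1 → σ⁻¹(1) = 2
σ(3) = 5 → σ⁻¹(5) = 3
σ(4) = 4 → σ⁻¹(4) = 4
σ(5) = 2 → σ⁻¹(2) = 5
σ(6) = 7 → σ⁻¹(7) = 6
σ(7) = 3 → σ⁻¹(3) = 7

σ⁻¹ = [2 5 7 4 3 1 6]


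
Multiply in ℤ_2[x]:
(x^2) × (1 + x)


Expand and collect like terms; reduce coefficients mod 2:
x^0: 0·1 = 0 ≡ 0 (mod 2)
x^1: 0·1 + 0·1 = 0 ≡ 0 (mod 2)
x^2: 0·1 + 1·1 = 1 ≡ 1 (mod 2)
x^3: 1·1 = 1 ≡ 1 (mod 2)
Result: x^2 + x^3

f · g = x^2 + x^3


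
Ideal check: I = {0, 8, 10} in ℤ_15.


Check ideal conditions for I = {0, 8, 10} in ℤ_15:
(1) I is an additive subgroup? No
(2) For r ∈ ℤ_15 and a ∈ I: r·a ∈ I? No  [counterexample: r=2, a=8, r·a mod 15 = 1 ∉ I]

No, I is not an ideal of ℤ_15


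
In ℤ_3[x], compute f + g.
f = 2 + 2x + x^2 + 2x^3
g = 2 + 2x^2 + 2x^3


Add coefficients mod 3:
x^0: 2 + 2 = 1 (mod 3)
x^1: 2 + 0 = 2 (mod 3)
x^2: 1 + 2 = 0 (mod 3)
x^3: 2 + 2 = 1 (mod 3)
Result: 1 + 2x + x^3

f + g = 1 + 2x + x^3


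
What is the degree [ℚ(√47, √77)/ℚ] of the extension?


[ℚ(√47,√77):ℚ] = [ℚ(√47,√77):ℚ(√47)]·[ℚ(√47):ℚ] = 2·2 = 4

[ℚ(√47, √77)/ℚ] = 4


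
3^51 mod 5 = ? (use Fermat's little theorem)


Fermat's little theorem: if p is prime and gcd(a,p)=1, then a^(p-1) ≡ 1 (mod p)
p = 5 is prime, gcd(3,5) = 1
Reduce exponent: 51 mod 4 = 3
So 3^51 ≡ 3^3 (mod 5)
3^3 mod 5 = 2

3^51 ≡ 2 (mod 5)


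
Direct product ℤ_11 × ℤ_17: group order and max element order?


|ℤ_11 × ℤ_17| = 11 × 17 = 187
Max element order = lcm(11,17) = 187
Cyclic? Yes (gcd=1)

|ℤ_11×ℤ_17| = 187, max element order = 187


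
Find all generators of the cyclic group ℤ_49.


g generates ℤ_n iff gcd(g,n) = 1
Prime factors of 49: 7
Generators are g ∈ {1,...,48} not divisible by any of these primes.
Generators: {1, 2, 3, 4, 5, 6, 8, 9, 10, 11, 12, 13, 15, 16, 17, 18, 19, 20, 22, 23, 24, 25, 26, 27, 29, 30, 31, 32, 33, 34, 36, 37, 38, 39, 40, 41, 43, 44, 45, 46, 47, 48}
Number of generators = φ(49) = 42

Generators of ℤ_49 = {1, 2, 3, 4, 5, 6, 8, 9, 10, 11, 12, 13, 15, 16, 17, 18, 19, 20, 22, 23, 24, 25, 26, 27, 29, 30, 31, 32, 33, 34, 36, 37, 38, 39, 40, 41, 43, 44, 45, 46, 47, 48}


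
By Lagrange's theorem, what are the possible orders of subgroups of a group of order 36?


Lagrange's theorem: |H| divides |G|
|G| = 36
Divisors of 36: 1, 2, 3, 4, 6, 9, 12, 18, 36

Possible subgroup orders: {1, 2, 3, 4, 6, 9, 12, 18, 36}


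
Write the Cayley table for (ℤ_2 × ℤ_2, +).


Elements: {(0,0), (0,1), (1,0), (1,1)}
Operation: componentwise addition mod (2, 2)
Entry (a, b) = ((a₁+b₁) mod 2, (a₂+b₂) mod 2)

Cayley table:
      | (0,0) | (0,1) | (1,0) | (1,1)
(0,0) | (0,0) | (0,1) | (1,0) | (1,1)
(0,1) | (0,1) | (0,0) | (1,1) | (1,0)
(1,0) | (1,0) | (1,1) | (0,0) | (0,1)
(1,1) | (1,1) | (1,0) | (0,1) | (0,0)


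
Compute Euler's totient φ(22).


φ(n) = count of k ∈ {1,...,n} with gcd(k,n)=1
Coprimes to 22: {1, 3, 5, 7, 9, 13, 15, 17, 19, 21}
Count: 10

φ(22) = 10


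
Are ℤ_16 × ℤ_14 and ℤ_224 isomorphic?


Comparing ℤ_16 × ℤ_14 and ℤ_224:
gcd(16,14) = 2 ≠ 1. Max element order in ℤ_16×ℤ_14 is lcm(16,14) = 112 < 224, so it has no element of order 224

No, ℤ_16 × ℤ_14 ≇ ℤ_224


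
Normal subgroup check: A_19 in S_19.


H = A_19 in S_19
A_19 has index 2 in S_19, and every subgroup of index 2 is normal

Yes, normal subgroup


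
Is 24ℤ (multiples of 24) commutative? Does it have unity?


24ℤ is a commutative ring under +,× but has no multiplicative identity (1 ∉ 24ℤ); it has no zero divisors, but without unity it is not an integral domain
Commutative: Yes
Integral domain: No
Has unity: No

24ℤ (multiples of 24): Commutative=Yes, Unity=No


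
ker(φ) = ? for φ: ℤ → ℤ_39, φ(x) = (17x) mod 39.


Kernel = preimage of identity
ker(φ) = {x ∈ ℤ : 17x ≡ 0 (mod 39)}. gcd(17,39) = 1, so 17x ≡ 0 (mod 39) ⟺ x ≡ 0 (mod 39/1 = 39). Hence ker(φ) = 39ℤ

ker(φ) = 39ℤ


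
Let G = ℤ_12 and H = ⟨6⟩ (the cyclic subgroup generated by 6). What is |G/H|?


|⟨6⟩| = n / gcd(6, 12) = 12 / 6 = 2
H is normal (ℤ_12 is abelian).
|G/H| = |G| / |H| = 12 / 2 = 6

|G/H| = 6


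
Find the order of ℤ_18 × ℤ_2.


|A × B| = |A| · |B|
|ℤ_18 × ℤ_2| = 18 × 2 = 36

|ℤ_18 × ℤ_2| = 36


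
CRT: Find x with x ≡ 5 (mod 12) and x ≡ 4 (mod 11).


m₁ = 12, m₂ = 11, gcd = 1, so CRT applies. M = m₁·m₂ = 132
Let M₁ = M/m₁ = 11, M₂ = M/m₂ = 12
Find y₁ ≡ M₁⁻¹ (mod m₁): 11⁻¹ ≡ 11 (mod 12)
Find y₂ ≡ M₂⁻¹ (mod m₂): 12⁻¹ ≡ 1 (mod 11)
x = a₁·M₁·y₁ + a₂·M₂·y₂ = 5·11·11 + 4·12·1 = 653
Reduce mod 132: x ≡ 125
Check: 125 mod 12 = 5 ✓, 125 mod 11 = 4 ✓

x ≡ 125 (mod 132)


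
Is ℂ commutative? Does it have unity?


ℂ is a field: commutative, has unity, every nonzero element is a unit (hence an integral domain)
Commutative: Yes
Integral domain: Yes
Has unity: Yes

ℂ: Commutative=Yes, Unity=Yes


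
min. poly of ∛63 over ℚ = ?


∛63 satisfies x³ - 63 = 0, irreducible over ℚ (no rational root; 63 is not a perfect cube)

Minimal polynomial: x³ - 63


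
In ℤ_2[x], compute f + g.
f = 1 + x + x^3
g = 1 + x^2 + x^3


Add coefficients mod 2:
x^0: 1 + 1 = 0 (mod 2)
x^1: 1 + 0 = 1 (mod 2)
x^2: 0 + 1 = 1 (mod 2)
x^3: 1 + 1 = 0 (mod 2)
Result: x + x^2

f + g = x + x^2


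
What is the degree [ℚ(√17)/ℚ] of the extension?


√17 has minimal polynomial x² - 17 (irreducible over ℚ since 17 is squarefree)

[ℚ(√17)/ℚ] = 2


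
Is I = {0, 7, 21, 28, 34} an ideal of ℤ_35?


Check ideal conditions for I = {0, 7, 21, 28, 34} in ℤ_35:
(1) I is an additive subgroup? No
(2) For r ∈ ℤ_35 and a ∈ I: r·a ∈ I? No  [counterexample: r=2, a=7, r·a mod 35 = 14 ∉ I]

No, I is not an ideal of ℤ_35


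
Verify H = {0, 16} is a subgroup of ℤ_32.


Subgroup test for H = {0, 16} in (ℤ_32, +):
(1) 0 ∈ H? Yes
(2) Closure: for all a,b ∈ H, (a+b) mod 32 ∈ H? Yes
(3) Inverses: for all a ∈ H, -a mod 32 ∈ H? Yes

Yes, H is a subgroup of ℤ_32


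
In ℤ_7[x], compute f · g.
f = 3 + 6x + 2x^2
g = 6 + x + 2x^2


Expand and collect like terms; reduce coefficients mod 7:
x^0: 3·6 = 18 ≡ 4 (mod 7)
x^1: 3·1 + 6·6 = 39 ≡ 4 (mod 7)
x^2: 3·2 + 6·1 + 2·6 = 24 ≡ 3 (mod 7)
x^3: 6·2 + 2·1 = 14 ≡ 0 (mod 7)
x^4: 2·2 = 4 ≡ 4 (mod 7)
Result: 4 + 4x + 3x^2 + 4x^4

f · g = 4 + 4x + 3x^2 + 4x^4


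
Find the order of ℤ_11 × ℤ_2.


|A × B| = |A| · |B|
|ℤ_11 × ℤ_2| = 11 × 2 = 22

|ℤ_11 × ℤ_2| = 22


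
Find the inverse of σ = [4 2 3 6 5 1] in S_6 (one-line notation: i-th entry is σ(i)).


To find σ⁻¹, swap domain and range:
σ(1) = 4 → σ⁻¹(4) = 1
σ(2) = 2 → σ⁻¹(2) = 2
σ(3) = 3 → σ⁻¹(3) = 3
σ(4) = 6 → σ⁻¹(6) = 4
σ(5) = 5 → σ⁻¹(5) = 5
σ(6) = 1 → σ⁻¹(1) = 6

σ⁻¹ = [6 2 3 1 5 4]


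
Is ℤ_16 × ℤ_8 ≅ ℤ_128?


Comparing ℤ_16 × ℤ_8 and ℤ_128:
gcd(16,8) = 8 ≠ 1. Max element order in ℤ_16×ℤ_8 is lcm(16,8) = 16 < 128, so it has no element of order 128

No, ℤ_16 × ℤ_8 ≇ ℤ_128


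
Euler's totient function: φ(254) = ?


Factor n: 254 = 2 × 127
φ(n) = n · ∏(1 - 1/p) over distinct primes p | n
φ(254) = 254 · (1 - 1/2) · (1 - 1/127) = 126

φ(254) = 126


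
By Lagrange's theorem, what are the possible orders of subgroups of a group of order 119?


Lagrange's theorem: |H| divides |G|
|G| = 119
Divisors of 119: 1, 7, 17, 119

Possible subgroup orders: {1, 7, 17, 119}


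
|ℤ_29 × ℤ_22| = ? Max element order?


|ℤ_29 × ℤ_22| = 29 × 22 = 638
Max element order = lcm(29,22) = 638
Cyclic? Yes (gcd=1)

|ℤ_29×ℤ_22| = 638, max element order = 638


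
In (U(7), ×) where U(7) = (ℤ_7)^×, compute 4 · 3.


Operation: multiplication mod 7
4 · 3 = (a × b) mod 7 with a = 4, b = 3

4 · 3 = 5


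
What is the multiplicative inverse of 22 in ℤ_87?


Use the extended Euclidean algorithm to write 1 = 22·s + 87·t; then s mod 87 is the inverse.
Euclidean algorithm:
  22 = 0·87 + 22
  87 = 3·22 + 21
  22 = 1·21 + 1
  21 = 21·1 + 0
gcd(22,87) = 1
Back-substitution gives: 22·(4) + 87·(-1) = 1
So 22⁻¹ ≡ 4 ≡ 4 (mod 87)
Check: 22 × 4 = 88 ≡ 1 (mod 87) ✓

22⁻¹ ≡ 4 (mod 87)


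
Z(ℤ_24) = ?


Z(G) = {g ∈ G | gx = xg for all x ∈ G}
ℤ_24 is abelian, so Z(G) = G

Z(ℤ_24) = ℤ_24


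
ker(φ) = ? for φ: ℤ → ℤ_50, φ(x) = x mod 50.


Kernel = preimage of identity
ker(φ) = {x ∈ ℤ : x ≡ 0 (mod 50)} = 50ℤ = {0, ±50, ±100, ...}

ker(φ) = 50ℤ


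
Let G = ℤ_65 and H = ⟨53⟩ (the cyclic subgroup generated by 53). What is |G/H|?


|⟨53⟩| = n / gcd(53, 65) = 65 / 1 = 65
H is normal (ℤ_65 is abelian).
|G/H| = |G| / |H| = 65 / 65 = 1

|G/H| = 1


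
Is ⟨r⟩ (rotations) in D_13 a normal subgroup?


H = ⟨r⟩ (rotations) in D_13
The rotation subgroup ⟨r⟩ has index 2 in D_13, so it is normal

Yes, normal subgroup


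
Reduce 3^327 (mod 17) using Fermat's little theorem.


Fermat's little theorem: if p is prime and gcd(a,p)=1, then a^(p-1) ≡ 1 (mod p)
p = 17 is prime, gcd(3,17) = 1
Reduce exponent: 327 mod 16 = 7
So 3^327 ≡ 3^7 (mod 17)
3^7 mod 17 = 11

3^327 ≡ 11 (mod 17)


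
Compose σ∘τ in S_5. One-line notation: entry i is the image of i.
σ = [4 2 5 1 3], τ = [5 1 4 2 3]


σ∘τ: apply τ first, then σ
1 →τ 5 →σ 3
2 →τ 1 →σ 4
3 →τ 4 →σ 1
4 →τ 2 →σ 2
5 →τ 3 →σ 5

σ∘τ = [3 4 1 2 5]


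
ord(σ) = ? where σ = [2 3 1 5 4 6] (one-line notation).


Cycle decomposition: (1 2 3) (4 5)
Cycle lengths: 3, 2
Order = lcm(3, 2) = 6

ord(σ) = 6
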